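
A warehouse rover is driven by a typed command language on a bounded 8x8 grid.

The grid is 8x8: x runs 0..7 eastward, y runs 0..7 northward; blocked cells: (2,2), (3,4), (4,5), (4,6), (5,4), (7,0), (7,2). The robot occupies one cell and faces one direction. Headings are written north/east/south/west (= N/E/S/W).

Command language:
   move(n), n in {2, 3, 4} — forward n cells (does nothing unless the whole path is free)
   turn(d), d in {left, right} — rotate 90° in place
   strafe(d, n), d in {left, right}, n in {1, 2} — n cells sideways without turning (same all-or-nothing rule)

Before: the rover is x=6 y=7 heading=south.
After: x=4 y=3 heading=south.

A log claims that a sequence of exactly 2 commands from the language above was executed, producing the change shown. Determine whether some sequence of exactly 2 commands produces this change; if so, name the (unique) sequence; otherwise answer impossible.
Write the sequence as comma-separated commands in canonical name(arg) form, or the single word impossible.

move(4), strafe(right, 2)

key: order matters: swapping move(4) and strafe(right, 2) lands elsewhere
initial: x=6 y=7 heading=south
[1] after move(4): x=6 y=3 heading=south
[2] after strafe(right, 2): x=4 y=3 heading=south
no other 2-command option fits: unique.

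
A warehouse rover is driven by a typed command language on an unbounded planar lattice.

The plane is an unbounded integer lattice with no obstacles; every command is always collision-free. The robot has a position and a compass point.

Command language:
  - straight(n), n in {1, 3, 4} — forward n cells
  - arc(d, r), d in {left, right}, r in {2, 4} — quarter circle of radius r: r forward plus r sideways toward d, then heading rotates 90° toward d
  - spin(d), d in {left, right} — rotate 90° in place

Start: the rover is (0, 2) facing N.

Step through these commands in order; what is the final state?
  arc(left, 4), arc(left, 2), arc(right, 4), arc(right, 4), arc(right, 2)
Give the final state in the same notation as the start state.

initial: (0, 2) facing N
t=1 arc(left, 4) ⇒ (-4, 6) facing W
t=2 arc(left, 2) ⇒ (-6, 4) facing S
t=3 arc(right, 4) ⇒ (-10, 0) facing W
t=4 arc(right, 4) ⇒ (-14, 4) facing N
t=5 arc(right, 2) ⇒ (-12, 6) facing E

(-12, 6) facing E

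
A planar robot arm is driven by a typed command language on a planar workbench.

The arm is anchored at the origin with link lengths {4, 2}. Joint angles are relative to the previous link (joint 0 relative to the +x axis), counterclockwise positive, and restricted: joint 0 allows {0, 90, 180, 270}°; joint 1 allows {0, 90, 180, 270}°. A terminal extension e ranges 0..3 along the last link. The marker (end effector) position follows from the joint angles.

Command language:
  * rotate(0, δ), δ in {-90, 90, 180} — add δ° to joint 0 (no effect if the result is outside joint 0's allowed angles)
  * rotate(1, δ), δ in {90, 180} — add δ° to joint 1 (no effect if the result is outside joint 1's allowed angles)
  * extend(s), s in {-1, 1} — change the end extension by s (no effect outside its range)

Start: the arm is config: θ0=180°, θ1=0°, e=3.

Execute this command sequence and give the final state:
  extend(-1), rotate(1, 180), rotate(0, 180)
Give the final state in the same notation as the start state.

config: θ0=0°, θ1=180°, e=2

t0: config: θ0=180°, θ1=0°, e=3
t=1 extend(-1) ⇒ config: θ0=180°, θ1=0°, e=2
t=2 rotate(1, 180) ⇒ config: θ0=180°, θ1=180°, e=2
t=3 rotate(0, 180) ⇒ config: θ0=0°, θ1=180°, e=2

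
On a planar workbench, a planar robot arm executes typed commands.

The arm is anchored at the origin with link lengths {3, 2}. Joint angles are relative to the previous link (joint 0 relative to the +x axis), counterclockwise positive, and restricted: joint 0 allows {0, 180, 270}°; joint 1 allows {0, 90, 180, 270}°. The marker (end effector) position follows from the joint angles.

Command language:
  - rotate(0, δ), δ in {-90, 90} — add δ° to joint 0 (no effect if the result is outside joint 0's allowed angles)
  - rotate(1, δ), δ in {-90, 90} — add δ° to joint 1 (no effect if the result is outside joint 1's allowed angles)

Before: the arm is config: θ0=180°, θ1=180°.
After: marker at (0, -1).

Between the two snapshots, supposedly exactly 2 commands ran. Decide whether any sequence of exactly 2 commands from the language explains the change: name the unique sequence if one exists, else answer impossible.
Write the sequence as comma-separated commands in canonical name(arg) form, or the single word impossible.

key: running rotate(0, 90) before rotate(0, -90) would end elsewhere — order is forced
start: config: θ0=180°, θ1=180°
t=1 rotate(0, -90) ⇒ config: θ0=180°, θ1=180°
t=2 rotate(0, 90) ⇒ config: θ0=270°, θ1=180°
all 16 alternatives checked — unique.

rotate(0, -90), rotate(0, 90)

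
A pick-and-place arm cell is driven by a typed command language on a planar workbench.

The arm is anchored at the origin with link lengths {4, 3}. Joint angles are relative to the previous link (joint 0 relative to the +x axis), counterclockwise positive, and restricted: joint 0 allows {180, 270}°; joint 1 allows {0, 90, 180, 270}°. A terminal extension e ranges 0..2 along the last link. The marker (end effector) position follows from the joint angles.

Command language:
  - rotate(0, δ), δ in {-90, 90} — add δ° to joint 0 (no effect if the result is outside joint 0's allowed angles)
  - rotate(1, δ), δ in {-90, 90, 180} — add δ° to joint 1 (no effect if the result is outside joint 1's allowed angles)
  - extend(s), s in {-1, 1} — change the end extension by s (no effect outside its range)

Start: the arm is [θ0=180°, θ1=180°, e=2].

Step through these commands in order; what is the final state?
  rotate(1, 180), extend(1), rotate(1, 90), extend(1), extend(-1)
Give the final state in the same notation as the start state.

[θ0=180°, θ1=90°, e=1]

t0: [θ0=180°, θ1=180°, e=2]
t=1 rotate(1, 180) ⇒ [θ0=180°, θ1=0°, e=2]
t=2 extend(1) ⇒ [θ0=180°, θ1=0°, e=2]
t=3 rotate(1, 90) ⇒ [θ0=180°, θ1=90°, e=2]
t=4 extend(1) ⇒ [θ0=180°, θ1=90°, e=2]
t=5 extend(-1) ⇒ [θ0=180°, θ1=90°, e=1]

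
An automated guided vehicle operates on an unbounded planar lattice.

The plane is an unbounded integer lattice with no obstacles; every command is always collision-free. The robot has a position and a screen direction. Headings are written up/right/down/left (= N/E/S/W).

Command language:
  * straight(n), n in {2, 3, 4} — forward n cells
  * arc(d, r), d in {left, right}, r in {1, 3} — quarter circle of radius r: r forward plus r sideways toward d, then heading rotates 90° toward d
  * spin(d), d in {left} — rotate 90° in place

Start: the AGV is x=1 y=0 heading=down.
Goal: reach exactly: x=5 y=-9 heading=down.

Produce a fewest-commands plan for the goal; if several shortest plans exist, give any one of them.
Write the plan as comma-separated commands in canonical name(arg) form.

start: x=1 y=0 heading=down
1. straight(2) → x=1 y=-2 heading=down
2. straight(3) → x=1 y=-5 heading=down
3. arc(left, 1) → x=2 y=-6 heading=right
4. arc(right, 3) → x=5 y=-9 heading=down
shorter routes all fall short; 4 is best.

straight(2), straight(3), arc(left, 1), arc(right, 3)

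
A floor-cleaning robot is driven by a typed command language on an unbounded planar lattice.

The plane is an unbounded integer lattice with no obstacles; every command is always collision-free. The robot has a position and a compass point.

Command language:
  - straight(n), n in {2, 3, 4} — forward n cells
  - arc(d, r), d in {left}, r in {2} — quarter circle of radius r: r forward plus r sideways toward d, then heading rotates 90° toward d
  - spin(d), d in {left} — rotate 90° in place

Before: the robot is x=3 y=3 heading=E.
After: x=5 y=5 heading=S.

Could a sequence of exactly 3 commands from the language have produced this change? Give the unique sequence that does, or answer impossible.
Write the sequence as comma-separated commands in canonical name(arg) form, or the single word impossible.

key: running spin(left) before arc(left, 2) would end elsewhere — order is forced
t0: x=3 y=3 heading=E
step 1 (arc(left, 2)): x=5 y=5 heading=N
step 2 (spin(left)): x=5 y=5 heading=W
step 3 (spin(left)): x=5 y=5 heading=S
no rival 3-sequence matches.

arc(left, 2), spin(left), spin(left)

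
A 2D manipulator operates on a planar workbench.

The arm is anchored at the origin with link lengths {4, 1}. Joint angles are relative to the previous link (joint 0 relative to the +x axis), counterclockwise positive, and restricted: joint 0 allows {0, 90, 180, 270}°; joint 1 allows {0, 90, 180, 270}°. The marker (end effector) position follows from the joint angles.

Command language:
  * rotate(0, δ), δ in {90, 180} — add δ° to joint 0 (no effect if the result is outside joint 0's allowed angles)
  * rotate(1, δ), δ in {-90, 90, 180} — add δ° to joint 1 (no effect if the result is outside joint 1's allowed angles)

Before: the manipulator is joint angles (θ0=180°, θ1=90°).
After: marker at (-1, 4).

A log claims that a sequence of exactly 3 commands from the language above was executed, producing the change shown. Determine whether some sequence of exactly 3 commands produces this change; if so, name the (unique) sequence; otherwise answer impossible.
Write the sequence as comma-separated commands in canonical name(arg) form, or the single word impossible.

start: joint angles (θ0=180°, θ1=90°)
step 1 (rotate(0, 90)): joint angles (θ0=270°, θ1=90°)
step 2 (rotate(0, 90)): joint angles (θ0=0°, θ1=90°)
step 3 (rotate(0, 90)): joint angles (θ0=90°, θ1=90°)
uniquely the one of 125 3-step routes that fits.

rotate(0, 90), rotate(0, 90), rotate(0, 90)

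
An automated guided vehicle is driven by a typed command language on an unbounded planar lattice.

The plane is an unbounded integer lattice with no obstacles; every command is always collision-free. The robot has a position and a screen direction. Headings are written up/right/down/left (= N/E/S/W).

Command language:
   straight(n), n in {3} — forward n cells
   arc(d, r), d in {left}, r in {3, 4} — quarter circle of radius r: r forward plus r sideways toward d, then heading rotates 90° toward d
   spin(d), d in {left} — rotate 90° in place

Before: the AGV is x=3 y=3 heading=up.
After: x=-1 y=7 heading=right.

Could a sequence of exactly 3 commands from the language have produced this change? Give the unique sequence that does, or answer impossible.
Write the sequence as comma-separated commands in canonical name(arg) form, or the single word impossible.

key: order matters: swapping arc(left, 4) and spin(left) lands elsewhere
begin: x=3 y=3 heading=up
1. arc(left, 4) → x=-1 y=7 heading=left
2. spin(left) → x=-1 y=7 heading=down
3. spin(left) → x=-1 y=7 heading=right
uniquely the one of 64 3-step routes that fits.

arc(left, 4), spin(left), spin(left)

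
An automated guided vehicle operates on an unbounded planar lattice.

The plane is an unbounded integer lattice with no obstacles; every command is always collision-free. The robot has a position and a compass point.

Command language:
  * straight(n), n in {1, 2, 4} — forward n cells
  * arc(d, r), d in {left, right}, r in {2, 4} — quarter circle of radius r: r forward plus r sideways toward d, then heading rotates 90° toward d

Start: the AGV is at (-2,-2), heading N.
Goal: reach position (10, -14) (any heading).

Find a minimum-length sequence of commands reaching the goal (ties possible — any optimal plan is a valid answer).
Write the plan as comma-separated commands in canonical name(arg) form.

arc(right, 4), arc(right, 4), straight(4), straight(4), arc(left, 4)

initial: at (-2,-2), heading N
1. arc(right, 4) → at (2,2), heading E
2. arc(right, 4) → at (6,-2), heading S
3. straight(4) → at (6,-6), heading S
4. straight(4) → at (6,-10), heading S
5. arc(left, 4) → at (10,-14), heading E
shorter routes all fall short; 5 is best.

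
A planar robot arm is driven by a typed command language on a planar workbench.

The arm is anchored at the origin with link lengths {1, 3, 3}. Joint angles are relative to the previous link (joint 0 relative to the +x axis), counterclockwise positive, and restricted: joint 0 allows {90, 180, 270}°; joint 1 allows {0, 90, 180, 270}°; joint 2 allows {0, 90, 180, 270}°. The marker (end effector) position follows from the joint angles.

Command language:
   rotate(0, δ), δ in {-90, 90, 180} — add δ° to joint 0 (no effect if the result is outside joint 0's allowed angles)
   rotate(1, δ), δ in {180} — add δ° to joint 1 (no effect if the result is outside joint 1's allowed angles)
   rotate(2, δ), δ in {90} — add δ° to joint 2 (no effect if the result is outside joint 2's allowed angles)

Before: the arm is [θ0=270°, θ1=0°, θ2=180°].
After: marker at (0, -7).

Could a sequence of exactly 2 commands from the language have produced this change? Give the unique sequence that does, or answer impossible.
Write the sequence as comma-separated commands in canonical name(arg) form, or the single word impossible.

start: [θ0=270°, θ1=0°, θ2=180°]
[1] after rotate(2, 90): [θ0=270°, θ1=0°, θ2=270°]
[2] after rotate(2, 90): [θ0=270°, θ1=0°, θ2=0°]
all 25 alternatives checked — unique.

rotate(2, 90), rotate(2, 90)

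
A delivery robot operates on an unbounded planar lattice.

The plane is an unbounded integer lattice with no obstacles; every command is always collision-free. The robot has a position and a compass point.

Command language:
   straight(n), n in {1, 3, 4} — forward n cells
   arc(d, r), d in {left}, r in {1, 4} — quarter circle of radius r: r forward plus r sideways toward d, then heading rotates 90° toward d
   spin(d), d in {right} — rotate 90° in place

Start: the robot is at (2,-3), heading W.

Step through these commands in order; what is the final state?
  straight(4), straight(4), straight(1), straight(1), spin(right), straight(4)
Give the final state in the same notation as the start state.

at (-8,1), heading N

start: at (2,-3), heading W
step 1 (straight(4)): at (-2,-3), heading W
step 2 (straight(4)): at (-6,-3), heading W
step 3 (straight(1)): at (-7,-3), heading W
step 4 (straight(1)): at (-8,-3), heading W
step 5 (spin(right)): at (-8,-3), heading N
step 6 (straight(4)): at (-8,1), heading N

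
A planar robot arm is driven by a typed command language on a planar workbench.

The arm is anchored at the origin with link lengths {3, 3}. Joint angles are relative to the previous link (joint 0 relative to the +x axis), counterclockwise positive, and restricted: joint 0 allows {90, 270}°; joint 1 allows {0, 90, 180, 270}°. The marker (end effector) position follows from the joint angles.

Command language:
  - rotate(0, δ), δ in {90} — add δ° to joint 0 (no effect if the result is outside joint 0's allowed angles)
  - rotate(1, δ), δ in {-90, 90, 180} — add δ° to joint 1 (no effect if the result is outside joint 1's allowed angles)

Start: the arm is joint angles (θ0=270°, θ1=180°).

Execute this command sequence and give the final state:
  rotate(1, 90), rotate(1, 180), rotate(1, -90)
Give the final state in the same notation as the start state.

initial: joint angles (θ0=270°, θ1=180°)
step 1 (rotate(1, 90)): joint angles (θ0=270°, θ1=270°)
step 2 (rotate(1, 180)): joint angles (θ0=270°, θ1=90°)
step 3 (rotate(1, -90)): joint angles (θ0=270°, θ1=0°)

joint angles (θ0=270°, θ1=0°)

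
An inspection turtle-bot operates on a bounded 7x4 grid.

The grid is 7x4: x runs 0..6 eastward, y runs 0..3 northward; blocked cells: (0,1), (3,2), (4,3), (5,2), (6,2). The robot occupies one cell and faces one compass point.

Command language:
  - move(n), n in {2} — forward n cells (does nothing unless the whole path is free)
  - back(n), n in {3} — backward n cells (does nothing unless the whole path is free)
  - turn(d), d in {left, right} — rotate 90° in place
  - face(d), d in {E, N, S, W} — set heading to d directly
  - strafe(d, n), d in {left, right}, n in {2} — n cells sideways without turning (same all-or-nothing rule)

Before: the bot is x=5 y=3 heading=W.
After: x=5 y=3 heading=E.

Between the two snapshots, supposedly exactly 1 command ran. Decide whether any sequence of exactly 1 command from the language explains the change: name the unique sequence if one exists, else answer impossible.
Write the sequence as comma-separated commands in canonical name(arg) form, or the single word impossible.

face(E)

key: parked at (5,3) the whole time — nothing moves the robot
from: x=5 y=3 heading=W
t=1 face(E) ⇒ x=5 y=3 heading=E
all 10 alternatives checked — unique.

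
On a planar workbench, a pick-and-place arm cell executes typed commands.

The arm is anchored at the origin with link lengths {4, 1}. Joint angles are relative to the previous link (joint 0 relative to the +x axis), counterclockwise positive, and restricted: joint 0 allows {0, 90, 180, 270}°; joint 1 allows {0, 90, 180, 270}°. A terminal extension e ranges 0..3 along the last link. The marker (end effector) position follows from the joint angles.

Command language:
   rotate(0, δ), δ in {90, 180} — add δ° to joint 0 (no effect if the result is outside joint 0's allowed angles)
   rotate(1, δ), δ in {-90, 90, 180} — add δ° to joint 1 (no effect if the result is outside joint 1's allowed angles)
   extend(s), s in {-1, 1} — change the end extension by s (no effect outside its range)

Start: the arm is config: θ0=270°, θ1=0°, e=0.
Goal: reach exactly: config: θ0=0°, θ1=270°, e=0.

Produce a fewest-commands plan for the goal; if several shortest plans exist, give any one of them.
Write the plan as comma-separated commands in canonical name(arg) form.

start: config: θ0=270°, θ1=0°, e=0
t=1 rotate(0, 90) ⇒ config: θ0=0°, θ1=0°, e=0
t=2 rotate(1, -90) ⇒ config: θ0=0°, θ1=270°, e=0
no 1-step plan works, so 2 is optimal.

rotate(0, 90), rotate(1, -90)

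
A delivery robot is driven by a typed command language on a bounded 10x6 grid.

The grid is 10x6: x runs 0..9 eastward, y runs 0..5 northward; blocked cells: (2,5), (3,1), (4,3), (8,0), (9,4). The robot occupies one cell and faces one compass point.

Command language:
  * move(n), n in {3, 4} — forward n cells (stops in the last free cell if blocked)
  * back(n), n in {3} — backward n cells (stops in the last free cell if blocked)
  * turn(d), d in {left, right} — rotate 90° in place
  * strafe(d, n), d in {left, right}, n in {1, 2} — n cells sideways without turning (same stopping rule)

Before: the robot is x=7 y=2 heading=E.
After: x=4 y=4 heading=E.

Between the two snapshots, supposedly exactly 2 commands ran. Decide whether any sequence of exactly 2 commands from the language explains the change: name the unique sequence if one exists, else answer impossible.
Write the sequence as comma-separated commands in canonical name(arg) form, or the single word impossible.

key: order matters: swapping strafe(left, 2) and back(3) lands elsewhere
initial: x=7 y=2 heading=E
[1] after strafe(left, 2): x=7 y=4 heading=E
[2] after back(3): x=4 y=4 heading=E
no other 2-command option fits: unique.

strafe(left, 2), back(3)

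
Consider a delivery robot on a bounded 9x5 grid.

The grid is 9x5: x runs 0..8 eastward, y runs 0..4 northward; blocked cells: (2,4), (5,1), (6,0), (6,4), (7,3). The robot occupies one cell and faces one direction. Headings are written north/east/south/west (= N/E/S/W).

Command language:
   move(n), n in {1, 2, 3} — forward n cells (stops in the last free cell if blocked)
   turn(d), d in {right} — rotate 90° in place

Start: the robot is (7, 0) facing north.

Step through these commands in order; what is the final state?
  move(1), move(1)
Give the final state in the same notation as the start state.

(7, 2) facing north

t0: (7, 0) facing north
step 1 (move(1)): (7, 1) facing north
step 2 (move(1)): (7, 2) facing north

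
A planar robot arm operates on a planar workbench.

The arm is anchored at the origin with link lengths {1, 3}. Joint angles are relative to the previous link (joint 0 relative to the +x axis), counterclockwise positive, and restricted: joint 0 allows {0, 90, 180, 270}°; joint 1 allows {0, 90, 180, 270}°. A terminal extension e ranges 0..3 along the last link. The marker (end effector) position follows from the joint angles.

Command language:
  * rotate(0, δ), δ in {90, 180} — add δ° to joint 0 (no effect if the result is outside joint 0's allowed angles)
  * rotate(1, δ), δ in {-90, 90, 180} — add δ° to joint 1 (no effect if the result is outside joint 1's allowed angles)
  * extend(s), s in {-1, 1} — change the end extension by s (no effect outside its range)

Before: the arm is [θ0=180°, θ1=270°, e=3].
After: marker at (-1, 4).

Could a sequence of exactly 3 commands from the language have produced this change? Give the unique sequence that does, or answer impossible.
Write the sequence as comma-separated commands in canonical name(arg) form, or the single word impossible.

key: order matters: swapping extend(1) and extend(-1) lands elsewhere
begin: [θ0=180°, θ1=270°, e=3]
t=1 extend(1) ⇒ [θ0=180°, θ1=270°, e=3]
t=2 extend(-1) ⇒ [θ0=180°, θ1=270°, e=2]
t=3 extend(-1) ⇒ [θ0=180°, θ1=270°, e=1]
uniquely the one of 343 3-step routes that fits.

extend(1), extend(-1), extend(-1)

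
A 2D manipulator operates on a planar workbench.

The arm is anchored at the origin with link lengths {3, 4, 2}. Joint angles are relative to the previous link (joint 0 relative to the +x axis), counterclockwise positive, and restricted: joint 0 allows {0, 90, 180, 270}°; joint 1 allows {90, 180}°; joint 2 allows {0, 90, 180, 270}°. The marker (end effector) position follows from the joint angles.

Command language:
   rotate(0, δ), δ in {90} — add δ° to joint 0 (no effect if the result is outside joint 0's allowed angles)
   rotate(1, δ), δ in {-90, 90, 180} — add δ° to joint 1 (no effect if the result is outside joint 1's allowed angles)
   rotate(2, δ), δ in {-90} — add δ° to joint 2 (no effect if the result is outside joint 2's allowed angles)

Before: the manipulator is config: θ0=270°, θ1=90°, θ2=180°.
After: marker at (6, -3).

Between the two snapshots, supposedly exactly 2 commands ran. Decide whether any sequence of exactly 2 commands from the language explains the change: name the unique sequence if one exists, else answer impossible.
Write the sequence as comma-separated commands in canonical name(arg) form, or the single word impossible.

start: config: θ0=270°, θ1=90°, θ2=180°
t=1 rotate(2, -90) ⇒ config: θ0=270°, θ1=90°, θ2=90°
t=2 rotate(2, -90) ⇒ config: θ0=270°, θ1=90°, θ2=0°
all 25 alternatives checked — unique.

rotate(2, -90), rotate(2, -90)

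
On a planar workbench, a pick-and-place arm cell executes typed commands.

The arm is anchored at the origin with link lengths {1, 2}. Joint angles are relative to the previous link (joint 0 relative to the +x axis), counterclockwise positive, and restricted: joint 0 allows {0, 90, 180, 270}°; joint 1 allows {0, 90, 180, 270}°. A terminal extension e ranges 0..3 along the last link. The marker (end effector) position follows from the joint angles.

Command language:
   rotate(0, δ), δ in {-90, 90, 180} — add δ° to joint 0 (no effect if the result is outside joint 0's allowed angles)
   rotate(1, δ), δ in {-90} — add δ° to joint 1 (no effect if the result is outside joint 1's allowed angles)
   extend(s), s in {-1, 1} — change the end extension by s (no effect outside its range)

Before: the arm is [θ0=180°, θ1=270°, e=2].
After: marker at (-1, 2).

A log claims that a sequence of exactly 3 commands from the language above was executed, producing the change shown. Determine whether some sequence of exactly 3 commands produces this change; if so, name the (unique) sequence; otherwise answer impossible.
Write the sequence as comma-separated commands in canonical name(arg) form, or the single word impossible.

extend(-1), extend(-1), extend(-1)

start: [θ0=180°, θ1=270°, e=2]
t=1 extend(-1) ⇒ [θ0=180°, θ1=270°, e=1]
t=2 extend(-1) ⇒ [θ0=180°, θ1=270°, e=0]
t=3 extend(-1) ⇒ [θ0=180°, θ1=270°, e=0]
all 216 alternatives checked — unique.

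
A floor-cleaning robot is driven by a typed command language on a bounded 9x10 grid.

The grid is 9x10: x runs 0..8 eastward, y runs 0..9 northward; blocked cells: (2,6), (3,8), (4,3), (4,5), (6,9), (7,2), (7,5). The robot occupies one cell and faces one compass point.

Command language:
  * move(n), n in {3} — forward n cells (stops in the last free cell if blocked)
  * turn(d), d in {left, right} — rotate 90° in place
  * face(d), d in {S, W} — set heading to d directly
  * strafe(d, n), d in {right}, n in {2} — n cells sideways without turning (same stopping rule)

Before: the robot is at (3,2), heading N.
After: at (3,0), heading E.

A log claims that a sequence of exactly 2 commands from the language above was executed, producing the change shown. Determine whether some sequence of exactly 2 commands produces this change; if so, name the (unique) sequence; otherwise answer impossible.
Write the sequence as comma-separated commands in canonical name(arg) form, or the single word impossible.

key: cell and facing (now E) both changed — the 2 commands mix motion and turning
initial: at (3,2), heading N
1. turn(right) → at (3,2), heading E
2. strafe(right, 2) → at (3,0), heading E
all 36 alternatives checked — unique.

turn(right), strafe(right, 2)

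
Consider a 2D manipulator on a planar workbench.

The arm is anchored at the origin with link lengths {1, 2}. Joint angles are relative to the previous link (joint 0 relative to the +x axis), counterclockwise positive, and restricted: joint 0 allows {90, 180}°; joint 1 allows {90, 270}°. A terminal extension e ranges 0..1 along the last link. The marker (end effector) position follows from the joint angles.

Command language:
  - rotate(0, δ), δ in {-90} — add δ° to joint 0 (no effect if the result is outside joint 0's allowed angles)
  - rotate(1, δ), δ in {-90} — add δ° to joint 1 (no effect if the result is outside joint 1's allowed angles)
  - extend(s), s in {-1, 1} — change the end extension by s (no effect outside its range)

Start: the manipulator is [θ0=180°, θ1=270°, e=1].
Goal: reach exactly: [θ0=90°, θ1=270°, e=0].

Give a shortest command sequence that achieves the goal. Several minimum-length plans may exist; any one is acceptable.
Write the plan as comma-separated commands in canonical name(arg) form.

extend(-1), rotate(0, -90)

from: [θ0=180°, θ1=270°, e=1]
step 1 (extend(-1)): [θ0=180°, θ1=270°, e=0]
step 2 (rotate(0, -90)): [θ0=90°, θ1=270°, e=0]
shorter routes all fall short; 2 is best.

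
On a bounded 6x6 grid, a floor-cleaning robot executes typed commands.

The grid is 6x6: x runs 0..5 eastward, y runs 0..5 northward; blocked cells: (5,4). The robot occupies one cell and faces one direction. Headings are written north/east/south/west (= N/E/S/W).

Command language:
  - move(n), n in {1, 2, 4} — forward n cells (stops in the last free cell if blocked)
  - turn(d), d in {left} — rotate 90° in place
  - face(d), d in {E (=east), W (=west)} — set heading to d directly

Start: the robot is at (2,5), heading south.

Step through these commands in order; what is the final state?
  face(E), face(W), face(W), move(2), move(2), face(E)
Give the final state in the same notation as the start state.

begin: at (2,5), heading south
[1] after face(E): at (2,5), heading east
[2] after face(W): at (2,5), heading west
[3] after face(W): at (2,5), heading west
[4] after move(2): at (0,5), heading west
[5] after move(2): at (0,5), heading west
[6] after face(E): at (0,5), heading east

at (0,5), heading east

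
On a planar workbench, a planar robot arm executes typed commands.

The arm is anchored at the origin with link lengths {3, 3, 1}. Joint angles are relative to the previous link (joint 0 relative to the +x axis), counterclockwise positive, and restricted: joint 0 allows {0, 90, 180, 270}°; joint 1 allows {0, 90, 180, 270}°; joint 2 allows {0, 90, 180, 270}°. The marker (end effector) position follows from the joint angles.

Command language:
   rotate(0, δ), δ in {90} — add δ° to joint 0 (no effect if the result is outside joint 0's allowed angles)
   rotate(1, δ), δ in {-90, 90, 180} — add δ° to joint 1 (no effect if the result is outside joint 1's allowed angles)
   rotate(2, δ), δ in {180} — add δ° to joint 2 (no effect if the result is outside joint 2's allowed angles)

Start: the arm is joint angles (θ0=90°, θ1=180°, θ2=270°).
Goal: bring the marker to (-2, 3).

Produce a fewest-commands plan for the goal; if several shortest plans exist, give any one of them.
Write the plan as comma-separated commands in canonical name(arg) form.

rotate(1, 90), rotate(0, 90)

t0: joint angles (θ0=90°, θ1=180°, θ2=270°)
[1] after rotate(1, 90): joint angles (θ0=90°, θ1=270°, θ2=270°)
[2] after rotate(0, 90): joint angles (θ0=180°, θ1=270°, θ2=270°)
nothing shorter than 2 reaches the goal.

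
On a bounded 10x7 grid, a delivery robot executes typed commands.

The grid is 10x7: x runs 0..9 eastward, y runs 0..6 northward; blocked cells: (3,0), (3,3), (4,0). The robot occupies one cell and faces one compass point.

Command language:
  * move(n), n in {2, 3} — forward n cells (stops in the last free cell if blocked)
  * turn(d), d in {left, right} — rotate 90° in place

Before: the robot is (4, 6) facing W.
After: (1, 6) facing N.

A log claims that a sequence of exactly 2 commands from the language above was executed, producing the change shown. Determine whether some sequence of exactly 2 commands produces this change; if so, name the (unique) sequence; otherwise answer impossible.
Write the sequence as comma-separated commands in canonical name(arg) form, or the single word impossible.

key: cell and facing (now N) both changed — the 2 commands mix motion and turning
from: (4, 6) facing W
[1] after move(3): (1, 6) facing W
[2] after turn(right): (1, 6) facing N
no rival 2-sequence matches.

move(3), turn(right)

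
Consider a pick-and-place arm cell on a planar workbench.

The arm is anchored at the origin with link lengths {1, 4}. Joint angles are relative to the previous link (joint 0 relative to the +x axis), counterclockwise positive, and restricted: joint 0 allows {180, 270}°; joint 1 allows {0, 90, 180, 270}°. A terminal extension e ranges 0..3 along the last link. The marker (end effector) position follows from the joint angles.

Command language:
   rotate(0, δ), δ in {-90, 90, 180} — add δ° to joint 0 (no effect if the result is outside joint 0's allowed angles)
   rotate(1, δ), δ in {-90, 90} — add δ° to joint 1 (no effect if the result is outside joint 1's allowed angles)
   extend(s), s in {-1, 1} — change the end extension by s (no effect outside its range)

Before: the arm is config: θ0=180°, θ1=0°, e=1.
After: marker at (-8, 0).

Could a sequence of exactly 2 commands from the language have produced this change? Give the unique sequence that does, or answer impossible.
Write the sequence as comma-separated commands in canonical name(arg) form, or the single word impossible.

from: config: θ0=180°, θ1=0°, e=1
[1] after extend(1): config: θ0=180°, θ1=0°, e=2
[2] after extend(1): config: θ0=180°, θ1=0°, e=3
no other 2-command option fits: unique.

extend(1), extend(1)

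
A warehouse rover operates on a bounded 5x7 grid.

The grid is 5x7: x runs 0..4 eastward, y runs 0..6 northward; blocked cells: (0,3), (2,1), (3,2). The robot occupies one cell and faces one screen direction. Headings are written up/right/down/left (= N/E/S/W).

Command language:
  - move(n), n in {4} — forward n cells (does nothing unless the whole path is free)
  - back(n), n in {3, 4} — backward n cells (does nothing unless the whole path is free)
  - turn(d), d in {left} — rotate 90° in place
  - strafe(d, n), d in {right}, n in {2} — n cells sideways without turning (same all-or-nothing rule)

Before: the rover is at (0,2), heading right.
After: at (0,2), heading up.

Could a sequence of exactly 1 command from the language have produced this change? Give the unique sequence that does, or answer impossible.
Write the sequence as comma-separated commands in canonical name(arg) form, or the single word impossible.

key: parked at (0,2) the whole time — nothing moves the robot
start: at (0,2), heading right
[1] after turn(left): at (0,2), heading up
no rival 1-sequence matches.

turn(left)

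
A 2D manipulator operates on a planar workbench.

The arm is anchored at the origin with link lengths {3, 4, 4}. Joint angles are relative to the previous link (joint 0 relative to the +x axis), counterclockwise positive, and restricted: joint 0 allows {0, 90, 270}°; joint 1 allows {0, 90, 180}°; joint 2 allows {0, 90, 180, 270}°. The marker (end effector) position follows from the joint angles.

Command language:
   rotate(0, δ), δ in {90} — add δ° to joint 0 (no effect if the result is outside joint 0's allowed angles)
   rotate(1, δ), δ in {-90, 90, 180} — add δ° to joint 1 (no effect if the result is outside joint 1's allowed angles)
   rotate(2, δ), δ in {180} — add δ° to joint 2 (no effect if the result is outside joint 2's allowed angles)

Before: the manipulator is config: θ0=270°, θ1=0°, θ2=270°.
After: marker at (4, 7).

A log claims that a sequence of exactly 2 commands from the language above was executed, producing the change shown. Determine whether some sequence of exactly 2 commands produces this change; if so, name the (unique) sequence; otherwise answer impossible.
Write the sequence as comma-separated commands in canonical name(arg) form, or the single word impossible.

rotate(0, 90), rotate(0, 90)

initial: config: θ0=270°, θ1=0°, θ2=270°
t=1 rotate(0, 90) ⇒ config: θ0=0°, θ1=0°, θ2=270°
t=2 rotate(0, 90) ⇒ config: θ0=90°, θ1=0°, θ2=270°
no rival 2-sequence matches.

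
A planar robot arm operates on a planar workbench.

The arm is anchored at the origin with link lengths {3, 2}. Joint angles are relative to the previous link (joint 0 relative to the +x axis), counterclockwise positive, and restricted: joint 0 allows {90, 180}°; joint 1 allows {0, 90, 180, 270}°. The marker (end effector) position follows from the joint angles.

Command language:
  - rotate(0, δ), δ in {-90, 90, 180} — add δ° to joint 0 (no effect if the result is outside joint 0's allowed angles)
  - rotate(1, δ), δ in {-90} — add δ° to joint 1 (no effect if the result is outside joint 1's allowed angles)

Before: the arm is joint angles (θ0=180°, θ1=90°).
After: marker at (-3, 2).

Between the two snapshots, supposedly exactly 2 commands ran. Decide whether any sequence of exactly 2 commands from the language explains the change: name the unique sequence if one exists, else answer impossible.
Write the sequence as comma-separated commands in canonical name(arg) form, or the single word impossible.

from: joint angles (θ0=180°, θ1=90°)
step 1 (rotate(1, -90)): joint angles (θ0=180°, θ1=0°)
step 2 (rotate(1, -90)): joint angles (θ0=180°, θ1=270°)
all 16 alternatives checked — unique.

rotate(1, -90), rotate(1, -90)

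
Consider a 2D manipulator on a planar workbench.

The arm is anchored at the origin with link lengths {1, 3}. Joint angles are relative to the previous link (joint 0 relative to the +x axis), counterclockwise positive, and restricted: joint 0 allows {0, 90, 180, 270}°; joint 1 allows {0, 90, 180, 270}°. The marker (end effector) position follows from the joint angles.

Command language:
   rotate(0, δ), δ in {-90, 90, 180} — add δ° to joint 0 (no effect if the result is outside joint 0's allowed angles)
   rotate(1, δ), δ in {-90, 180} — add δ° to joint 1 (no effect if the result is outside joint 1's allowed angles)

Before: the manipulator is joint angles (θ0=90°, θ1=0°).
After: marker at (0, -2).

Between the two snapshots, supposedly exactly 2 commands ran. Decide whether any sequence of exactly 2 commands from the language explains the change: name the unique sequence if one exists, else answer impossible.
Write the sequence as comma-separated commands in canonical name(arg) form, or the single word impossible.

rotate(1, -90), rotate(1, -90)

begin: joint angles (θ0=90°, θ1=0°)
1. rotate(1, -90) → joint angles (θ0=90°, θ1=270°)
2. rotate(1, -90) → joint angles (θ0=90°, θ1=180°)
no rival 2-sequence matches.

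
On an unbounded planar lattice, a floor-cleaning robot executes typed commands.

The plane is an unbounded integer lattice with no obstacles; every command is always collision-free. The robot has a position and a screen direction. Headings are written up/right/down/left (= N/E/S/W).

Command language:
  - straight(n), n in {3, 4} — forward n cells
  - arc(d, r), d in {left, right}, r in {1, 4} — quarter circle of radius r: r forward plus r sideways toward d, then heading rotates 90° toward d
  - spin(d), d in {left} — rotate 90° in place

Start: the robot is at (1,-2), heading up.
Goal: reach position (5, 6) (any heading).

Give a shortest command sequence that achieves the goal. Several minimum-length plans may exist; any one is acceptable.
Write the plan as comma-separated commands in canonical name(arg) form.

straight(4), arc(right, 4)

t0: at (1,-2), heading up
1. straight(4) → at (1,2), heading up
2. arc(right, 4) → at (5,6), heading right
shorter routes all fall short; 2 is best.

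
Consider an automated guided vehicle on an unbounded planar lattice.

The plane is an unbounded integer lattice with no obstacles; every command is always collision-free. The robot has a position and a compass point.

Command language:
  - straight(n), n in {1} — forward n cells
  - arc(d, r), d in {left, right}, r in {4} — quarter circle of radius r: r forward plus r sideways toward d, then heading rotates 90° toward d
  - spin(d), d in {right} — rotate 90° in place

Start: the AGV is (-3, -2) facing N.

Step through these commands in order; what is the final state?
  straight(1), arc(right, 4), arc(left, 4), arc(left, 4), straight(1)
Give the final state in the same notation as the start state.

t0: (-3, -2) facing N
step 1 (straight(1)): (-3, -1) facing N
step 2 (arc(right, 4)): (1, 3) facing E
step 3 (arc(left, 4)): (5, 7) facing N
step 4 (arc(left, 4)): (1, 11) facing W
step 5 (straight(1)): (0, 11) facing W

(0, 11) facing W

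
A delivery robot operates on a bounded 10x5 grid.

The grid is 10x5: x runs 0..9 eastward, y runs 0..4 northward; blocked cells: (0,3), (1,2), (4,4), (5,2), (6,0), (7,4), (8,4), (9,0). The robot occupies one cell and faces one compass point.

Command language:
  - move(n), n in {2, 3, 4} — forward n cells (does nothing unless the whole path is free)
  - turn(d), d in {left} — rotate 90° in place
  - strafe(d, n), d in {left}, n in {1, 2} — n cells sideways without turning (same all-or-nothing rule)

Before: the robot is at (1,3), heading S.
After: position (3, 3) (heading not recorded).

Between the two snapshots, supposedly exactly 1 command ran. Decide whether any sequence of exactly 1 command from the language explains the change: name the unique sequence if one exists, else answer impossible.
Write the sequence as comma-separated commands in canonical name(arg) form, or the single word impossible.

from: at (1,3), heading S
t=1 strafe(left, 2) ⇒ at (3,3), heading S
no rival 1-sequence matches.

strafe(left, 2)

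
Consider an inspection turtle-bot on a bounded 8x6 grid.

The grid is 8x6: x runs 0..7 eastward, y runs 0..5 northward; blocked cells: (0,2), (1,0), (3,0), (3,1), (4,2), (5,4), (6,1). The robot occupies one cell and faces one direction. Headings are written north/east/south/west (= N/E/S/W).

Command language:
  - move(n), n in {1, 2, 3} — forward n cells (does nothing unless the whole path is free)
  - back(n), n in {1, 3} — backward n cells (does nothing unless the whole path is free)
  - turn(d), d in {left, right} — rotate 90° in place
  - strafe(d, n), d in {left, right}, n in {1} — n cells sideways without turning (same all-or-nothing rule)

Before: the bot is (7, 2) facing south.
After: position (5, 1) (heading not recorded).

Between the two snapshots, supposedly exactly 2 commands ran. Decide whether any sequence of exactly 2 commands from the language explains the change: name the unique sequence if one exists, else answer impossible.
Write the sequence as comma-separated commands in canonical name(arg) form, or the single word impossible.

impossible

checked all 2-command options: none fits.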